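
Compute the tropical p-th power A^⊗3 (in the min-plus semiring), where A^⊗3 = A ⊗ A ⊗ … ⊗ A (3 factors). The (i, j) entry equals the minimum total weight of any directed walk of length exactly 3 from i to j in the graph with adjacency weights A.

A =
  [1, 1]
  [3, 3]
A^⊗3 =
  [3, 3]
  [5, 5]

Each entry (A^⊗3)_ij equals the minimum over all length-3 walks i = v_0 → v_1 → … → v_3 = j of Σ_t A[v_t][v_{t+1}]. For example, for (i, j) = (0, 1) we minimise over 4 possible intermediate vertex sequences; the minimum is 3, attained along the walk 0 → 0 → 0 → 1.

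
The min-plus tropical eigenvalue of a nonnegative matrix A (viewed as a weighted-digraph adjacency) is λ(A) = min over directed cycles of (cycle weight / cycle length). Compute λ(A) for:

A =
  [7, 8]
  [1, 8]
λ(A) = 9/2

Enumerate directed cycles and compute their means (weight / length). Sample:
  cycle 0 → 0: weight = 7, length = 1, mean = 7/1 ≈ 7.000
  cycle 1 → 1: weight = 8, length = 1, mean = 8/1 ≈ 8.000
  cycle 0 → 1 → 0: weight = 9, length = 2, mean = 9/2 ≈ 4.500
  cycle 1 → 0 → 1: weight = 9, length = 2, mean = 9/2 ≈ 4.500
Minimum mean = 4.500, attained e.g. along the cycle 0 → 1 → 0 with weight 9 and length 2. So λ(A) = 9/2 = 9/2.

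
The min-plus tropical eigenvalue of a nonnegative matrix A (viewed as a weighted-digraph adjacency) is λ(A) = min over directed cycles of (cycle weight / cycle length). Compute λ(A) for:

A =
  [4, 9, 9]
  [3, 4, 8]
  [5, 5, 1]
λ(A) = 1

Enumerate directed cycles and compute their means (weight / length). Sample:
  cycle 0 → 0: weight = 4, length = 1, mean = 4/1 ≈ 4.000
  cycle 1 → 1: weight = 4, length = 1, mean = 4/1 ≈ 4.000
  cycle 2 → 2: weight = 1, length = 1, mean = 1/1 ≈ 1.000
  cycle 0 → 1 → 0: weight = 12, length = 2, mean = 12/2 ≈ 6.000
  cycle 0 → 2 → 0: weight = 14, length = 2, mean = 14/2 ≈ 7.000
  cycle 1 → 0 → 1: weight = 12, length = 2, mean = 12/2 ≈ 6.000
Minimum mean = 1.000, attained e.g. along the cycle 2 → 2 with weight 1 and length 1. So λ(A) = 1/1 = 1.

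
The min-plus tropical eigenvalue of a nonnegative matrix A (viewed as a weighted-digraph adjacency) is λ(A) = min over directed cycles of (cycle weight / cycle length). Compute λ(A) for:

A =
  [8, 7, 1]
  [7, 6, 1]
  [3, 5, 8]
λ(A) = 2

Enumerate directed cycles and compute their means (weight / length). Sample:
  cycle 0 → 0: weight = 8, length = 1, mean = 8/1 ≈ 8.000
  cycle 1 → 1: weight = 6, length = 1, mean = 6/1 ≈ 6.000
  cycle 2 → 2: weight = 8, length = 1, mean = 8/1 ≈ 8.000
  cycle 0 → 1 → 0: weight = 14, length = 2, mean = 14/2 ≈ 7.000
  cycle 0 → 2 → 0: weight = 4, length = 2, mean = 4/2 ≈ 2.000
  cycle 1 → 0 → 1: weight = 14, length = 2, mean = 14/2 ≈ 7.000
Minimum mean = 2.000, attained e.g. along the cycle 0 → 2 → 0 with weight 4 and length 2. So λ(A) = 4/2 = 2.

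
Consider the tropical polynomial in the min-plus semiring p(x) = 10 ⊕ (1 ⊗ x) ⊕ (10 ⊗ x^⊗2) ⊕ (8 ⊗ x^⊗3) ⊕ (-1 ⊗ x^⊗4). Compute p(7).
p(7) = 8

A tropical monomial a ⊗ x^⊗i evaluates to a + i · x. Evaluating each term at x = 7:
  Term 0 contributes 10 + 0 · 7 = 10
  Term 1 contributes 1 + 1 · 7 = 8
  Term 2 contributes 10 + 2 · 7 = 24
  Term 3 contributes 8 + 3 · 7 = 29
  Term 4 contributes -1 + 4 · 7 = 27
p(7) = ⊕ of these = min[10, 8, 24, 29, 27] = 8.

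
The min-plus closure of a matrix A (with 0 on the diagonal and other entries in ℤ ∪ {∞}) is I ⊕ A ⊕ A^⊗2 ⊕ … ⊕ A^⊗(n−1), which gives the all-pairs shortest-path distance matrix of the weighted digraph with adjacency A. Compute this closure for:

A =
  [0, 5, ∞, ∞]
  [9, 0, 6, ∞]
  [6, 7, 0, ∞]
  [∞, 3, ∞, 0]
Closure =
  [0, 5, 11, ∞]
  [9, 0, 6, ∞]
  [6, 7, 0, ∞]
  [12, 3, 9, 0]

This is the Floyd-Warshall all-pairs shortest-path computation. For each intermediate vertex k = 0, 1, …, 3, update dist[i][j] ← min(dist[i][j], dist[i][k] + dist[k][j]). The final matrix gives, for each (i, j), the minimum total weight of any directed path from i to j (possibly empty when i = j).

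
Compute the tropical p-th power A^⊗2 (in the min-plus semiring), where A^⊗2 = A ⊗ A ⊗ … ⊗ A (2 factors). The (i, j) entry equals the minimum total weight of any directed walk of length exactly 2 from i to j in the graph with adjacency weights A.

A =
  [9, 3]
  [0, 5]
A^⊗2 =
  [3, 8]
  [5, 3]

Each entry (A^⊗2)_ij equals the minimum over all length-2 walks i = v_0 → v_1 → … → v_2 = j of Σ_t A[v_t][v_{t+1}]. For example, for (i, j) = (0, 1) we minimise over 2 possible intermediate vertex sequences; the minimum is 8, attained along the walk 0 → 1 → 1.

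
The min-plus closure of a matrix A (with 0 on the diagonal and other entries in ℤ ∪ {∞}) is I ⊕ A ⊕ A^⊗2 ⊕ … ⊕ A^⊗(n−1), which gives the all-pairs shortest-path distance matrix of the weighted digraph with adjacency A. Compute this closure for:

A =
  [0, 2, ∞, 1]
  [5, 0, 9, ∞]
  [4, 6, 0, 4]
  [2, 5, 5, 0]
Closure =
  [0, 2, 6, 1]
  [5, 0, 9, 6]
  [4, 6, 0, 4]
  [2, 4, 5, 0]

This is the Floyd-Warshall all-pairs shortest-path computation. For each intermediate vertex k = 0, 1, …, 3, update dist[i][j] ← min(dist[i][j], dist[i][k] + dist[k][j]). The final matrix gives, for each (i, j), the minimum total weight of any directed path from i to j (possibly empty when i = j).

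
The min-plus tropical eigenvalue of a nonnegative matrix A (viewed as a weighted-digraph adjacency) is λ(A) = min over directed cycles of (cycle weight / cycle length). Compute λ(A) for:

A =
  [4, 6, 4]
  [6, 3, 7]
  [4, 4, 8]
λ(A) = 3

Enumerate directed cycles and compute their means (weight / length). Sample:
  cycle 0 → 0: weight = 4, length = 1, mean = 4/1 ≈ 4.000
  cycle 1 → 1: weight = 3, length = 1, mean = 3/1 ≈ 3.000
  cycle 2 → 2: weight = 8, length = 1, mean = 8/1 ≈ 8.000
  cycle 0 → 1 → 0: weight = 12, length = 2, mean = 12/2 ≈ 6.000
  cycle 0 → 2 → 0: weight = 8, length = 2, mean = 8/2 ≈ 4.000
  cycle 1 → 0 → 1: weight = 12, length = 2, mean = 12/2 ≈ 6.000
Minimum mean = 3.000, attained e.g. along the cycle 1 → 1 with weight 3 and length 1. So λ(A) = 3/1 = 3.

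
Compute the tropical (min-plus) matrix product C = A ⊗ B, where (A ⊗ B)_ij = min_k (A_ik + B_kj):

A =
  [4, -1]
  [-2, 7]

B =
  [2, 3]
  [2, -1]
A ⊗ B =
  [1, -2]
  [0, 1]

Apply the min-plus product entry-by-entry:
  C[0][0] = min over k of (A[0][0] + B[0][0] = 4 + 2 = 6, A[0][1] + B[1][0] = -1 + 2 = 1) = 1 (attained at k = 1)
  C[0][1] = min over k of (A[0][0] + B[0][1] = 4 + 3 = 7, A[0][1] + B[1][1] = -1 + -1 = -2) = -2 (attained at k = 1)
  C[1][0] = min over k of (A[1][0] + B[0][0] = -2 + 2 = 0, A[1][1] + B[1][0] = 7 + 2 = 9) = 0 (attained at k = 0)
  C[1][1] = min over k of (A[1][0] + B[0][1] = -2 + 3 = 1, A[1][1] + B[1][1] = 7 + -1 = 6) = 1 (attained at k = 0)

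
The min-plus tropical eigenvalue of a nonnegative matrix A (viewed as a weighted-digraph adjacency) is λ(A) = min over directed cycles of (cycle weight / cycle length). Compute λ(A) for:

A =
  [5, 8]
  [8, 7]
λ(A) = 5

Enumerate directed cycles and compute their means (weight / length). Sample:
  cycle 0 → 0: weight = 5, length = 1, mean = 5/1 ≈ 5.000
  cycle 1 → 1: weight = 7, length = 1, mean = 7/1 ≈ 7.000
  cycle 0 → 1 → 0: weight = 16, length = 2, mean = 16/2 ≈ 8.000
  cycle 1 → 0 → 1: weight = 16, length = 2, mean = 16/2 ≈ 8.000
Minimum mean = 5.000, attained e.g. along the cycle 0 → 0 with weight 5 and length 1. So λ(A) = 5/1 = 5.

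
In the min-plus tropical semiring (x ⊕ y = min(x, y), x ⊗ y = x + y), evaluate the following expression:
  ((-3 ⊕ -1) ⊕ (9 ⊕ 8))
((-3 ⊕ -1) ⊕ (9 ⊕ 8)) = -3

Expand innermost to outermost. Recall ⊕ takes the minimum of its arguments and ⊗ takes their sum. Working out the expression ((-3 ⊕ -1) ⊕ (9 ⊕ 8)) gives -3.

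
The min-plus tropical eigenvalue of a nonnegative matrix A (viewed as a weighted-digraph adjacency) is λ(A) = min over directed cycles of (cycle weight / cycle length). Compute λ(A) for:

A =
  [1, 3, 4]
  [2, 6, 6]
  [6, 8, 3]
λ(A) = 1

Enumerate directed cycles and compute their means (weight / length). Sample:
  cycle 0 → 0: weight = 1, length = 1, mean = 1/1 ≈ 1.000
  cycle 1 → 1: weight = 6, length = 1, mean = 6/1 ≈ 6.000
  cycle 2 → 2: weight = 3, length = 1, mean = 3/1 ≈ 3.000
  cycle 0 → 1 → 0: weight = 5, length = 2, mean = 5/2 ≈ 2.500
  cycle 0 → 2 → 0: weight = 10, length = 2, mean = 10/2 ≈ 5.000
  cycle 1 → 0 → 1: weight = 5, length = 2, mean = 5/2 ≈ 2.500
Minimum mean = 1.000, attained e.g. along the cycle 0 → 0 with weight 1 and length 1. So λ(A) = 1/1 = 1.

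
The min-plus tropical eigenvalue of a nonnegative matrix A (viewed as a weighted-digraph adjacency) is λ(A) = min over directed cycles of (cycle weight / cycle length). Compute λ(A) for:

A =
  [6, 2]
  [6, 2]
λ(A) = 2

Enumerate directed cycles and compute their means (weight / length). Sample:
  cycle 0 → 0: weight = 6, length = 1, mean = 6/1 ≈ 6.000
  cycle 1 → 1: weight = 2, length = 1, mean = 2/1 ≈ 2.000
  cycle 0 → 1 → 0: weight = 8, length = 2, mean = 8/2 ≈ 4.000
  cycle 1 → 0 → 1: weight = 8, length = 2, mean = 8/2 ≈ 4.000
Minimum mean = 2.000, attained e.g. along the cycle 1 → 1 with weight 2 and length 1. So λ(A) = 2/1 = 2.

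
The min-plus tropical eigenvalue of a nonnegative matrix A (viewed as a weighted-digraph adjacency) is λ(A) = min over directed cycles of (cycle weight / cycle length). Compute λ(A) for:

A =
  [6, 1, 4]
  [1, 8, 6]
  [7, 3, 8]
λ(A) = 1

Enumerate directed cycles and compute their means (weight / length). Sample:
  cycle 0 → 0: weight = 6, length = 1, mean = 6/1 ≈ 6.000
  cycle 1 → 1: weight = 8, length = 1, mean = 8/1 ≈ 8.000
  cycle 2 → 2: weight = 8, length = 1, mean = 8/1 ≈ 8.000
  cycle 0 → 1 → 0: weight = 2, length = 2, mean = 2/2 ≈ 1.000
  cycle 0 → 2 → 0: weight = 11, length = 2, mean = 11/2 ≈ 5.500
  cycle 1 → 0 → 1: weight = 2, length = 2, mean = 2/2 ≈ 1.000
Minimum mean = 1.000, attained e.g. along the cycle 0 → 1 → 0 with weight 2 and length 2. So λ(A) = 2/2 = 1.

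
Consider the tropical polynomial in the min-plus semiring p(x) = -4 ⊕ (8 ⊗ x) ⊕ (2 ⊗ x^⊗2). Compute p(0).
p(0) = -4

A tropical monomial a ⊗ x^⊗i evaluates to a + i · x. Evaluating each term at x = 0:
  Term 0 contributes -4 + 0 · 0 = -4
  Term 1 contributes 8 + 1 · 0 = 8
  Term 2 contributes 2 + 2 · 0 = 2
p(0) = ⊕ of these = min[-4, 8, 2] = -4.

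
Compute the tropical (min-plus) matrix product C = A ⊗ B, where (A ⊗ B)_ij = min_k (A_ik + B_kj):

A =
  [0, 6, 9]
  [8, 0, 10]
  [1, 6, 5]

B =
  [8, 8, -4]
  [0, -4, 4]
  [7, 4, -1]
A ⊗ B =
  [6, 2, -4]
  [0, -4, 4]
  [6, 2, -3]

Apply the min-plus product entry-by-entry:
  C[0][0] = min over k of (A[0][0] + B[0][0] = 0 + 8 = 8, A[0][1] + B[1][0] = 6 + 0 = 6, A[0][2] + B[2][0] = 9 + 7 = 16) = 6 (attained at k = 1)
  C[0][1] = min over k of (A[0][0] + B[0][1] = 0 + 8 = 8, A[0][1] + B[1][1] = 6 + -4 = 2, A[0][2] + B[2][1] = 9 + 4 = 13) = 2 (attained at k = 1)
  C[0][2] = min over k of (A[0][0] + B[0][2] = 0 + -4 = -4, A[0][1] + B[1][2] = 6 + 4 = 10, A[0][2] + B[2][2] = 9 + -1 = 8) = -4 (attained at k = 0)
  C[1][0] = min over k of (A[1][0] + B[0][0] = 8 + 8 = 16, A[1][1] + B[1][0] = 0 + 0 = 0, A[1][2] + B[2][0] = 10 + 7 = 17) = 0 (attained at k = 1)
  C[1][1] = min over k of (A[1][0] + B[0][1] = 8 + 8 = 16, A[1][1] + B[1][1] = 0 + -4 = -4, A[1][2] + B[2][1] = 10 + 4 = 14) = -4 (attained at k = 1)
  C[1][2] = min over k of (A[1][0] + B[0][2] = 8 + -4 = 4, A[1][1] + B[1][2] = 0 + 4 = 4, A[1][2] + B[2][2] = 10 + -1 = 9) = 4 (attained at k = 0)
  C[2][0] = min over k of (A[2][0] + B[0][0] = 1 + 8 = 9, A[2][1] + B[1][0] = 6 + 0 = 6, A[2][2] + B[2][0] = 5 + 7 = 12) = 6 (attained at k = 1)
  C[2][1] = min over k of (A[2][0] + B[0][1] = 1 + 8 = 9, A[2][1] + B[1][1] = 6 + -4 = 2, A[2][2] + B[2][1] = 5 + 4 = 9) = 2 (attained at k = 1)
  C[2][2] = min over k of (A[2][0] + B[0][2] = 1 + -4 = -3, A[2][1] + B[1][2] = 6 + 4 = 10, A[2][2] + B[2][2] = 5 + -1 = 4) = -3 (attained at k = 0)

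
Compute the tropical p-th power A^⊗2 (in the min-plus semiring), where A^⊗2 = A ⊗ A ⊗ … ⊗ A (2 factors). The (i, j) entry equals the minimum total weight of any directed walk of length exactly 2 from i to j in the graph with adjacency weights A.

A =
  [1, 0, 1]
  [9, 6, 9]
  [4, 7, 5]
A^⊗2 =
  [2, 1, 2]
  [10, 9, 10]
  [5, 4, 5]

Each entry (A^⊗2)_ij equals the minimum over all length-2 walks i = v_0 → v_1 → … → v_2 = j of Σ_t A[v_t][v_{t+1}]. For example, for (i, j) = (0, 2) we minimise over 3 possible intermediate vertex sequences; the minimum is 2, attained along the walk 0 → 0 → 2.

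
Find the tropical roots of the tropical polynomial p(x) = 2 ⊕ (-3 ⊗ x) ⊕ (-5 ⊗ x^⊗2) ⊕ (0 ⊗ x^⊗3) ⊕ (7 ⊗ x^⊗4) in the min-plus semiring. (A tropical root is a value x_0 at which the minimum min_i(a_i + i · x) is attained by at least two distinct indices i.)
Roots: {-7, -5, 2, 5}

Each tropical root is a break point of the lower envelope of the lines y = a_i + i · x (there are 5 lines, with slopes 0, 1, ..., 4). Only the lines that attain the minimum somewhere contribute to roots; other lines are dominated. Here the surviving (envelope) indices are i = 4, i = 3, i = 2, i = 1, i = 0.
Intersections between consecutive envelope lines give the roots: for adjacent envelope indices i < j the intersection is x = (a_i − a_j) / (j − i). Reading off the sorted break points: {-7, -5, 2, 5}.
Verification: at each break x_0, at least two indices attain the minimum of min_i(a_i + i · x_0).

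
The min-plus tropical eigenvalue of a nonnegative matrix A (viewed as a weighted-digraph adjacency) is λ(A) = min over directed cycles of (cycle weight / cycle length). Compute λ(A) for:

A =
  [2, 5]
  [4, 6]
λ(A) = 2

Enumerate directed cycles and compute their means (weight / length). Sample:
  cycle 0 → 0: weight = 2, length = 1, mean = 2/1 ≈ 2.000
  cycle 1 → 1: weight = 6, length = 1, mean = 6/1 ≈ 6.000
  cycle 0 → 1 → 0: weight = 9, length = 2, mean = 9/2 ≈ 4.500
  cycle 1 → 0 → 1: weight = 9, length = 2, mean = 9/2 ≈ 4.500
Minimum mean = 2.000, attained e.g. along the cycle 0 → 0 with weight 2 and length 1. So λ(A) = 2/1 = 2.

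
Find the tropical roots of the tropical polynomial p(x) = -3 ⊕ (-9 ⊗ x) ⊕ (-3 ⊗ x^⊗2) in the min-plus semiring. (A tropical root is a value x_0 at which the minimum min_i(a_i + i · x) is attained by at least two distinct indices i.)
Roots: {-6, 6}

Each tropical root is a break point of the lower envelope of the lines y = a_i + i · x (there are 3 lines, with slopes 0, 1, ..., 2). Only the lines that attain the minimum somewhere contribute to roots; other lines are dominated. Here the surviving (envelope) indices are i = 2, i = 1, i = 0.
Intersections between consecutive envelope lines give the roots: for adjacent envelope indices i < j the intersection is x = (a_i − a_j) / (j − i). Reading off the sorted break points: {-6, 6}.
Verification: at each break x_0, at least two indices attain the minimum of min_i(a_i + i · x_0).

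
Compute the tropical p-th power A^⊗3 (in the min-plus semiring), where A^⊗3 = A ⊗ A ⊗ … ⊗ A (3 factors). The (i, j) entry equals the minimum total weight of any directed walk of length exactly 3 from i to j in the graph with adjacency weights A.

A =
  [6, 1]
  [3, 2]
A^⊗3 =
  [6, 5]
  [7, 6]

Each entry (A^⊗3)_ij equals the minimum over all length-3 walks i = v_0 → v_1 → … → v_3 = j of Σ_t A[v_t][v_{t+1}]. For example, for (i, j) = (0, 1) we minimise over 4 possible intermediate vertex sequences; the minimum is 5, attained along the walk 0 → 1 → 0 → 1.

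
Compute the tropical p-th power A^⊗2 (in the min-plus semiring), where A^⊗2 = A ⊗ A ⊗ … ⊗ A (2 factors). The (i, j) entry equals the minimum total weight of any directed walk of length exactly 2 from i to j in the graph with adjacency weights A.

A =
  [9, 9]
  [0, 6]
A^⊗2 =
  [9, 15]
  [6, 9]

Each entry (A^⊗2)_ij equals the minimum over all length-2 walks i = v_0 → v_1 → … → v_2 = j of Σ_t A[v_t][v_{t+1}]. For example, for (i, j) = (0, 1) we minimise over 2 possible intermediate vertex sequences; the minimum is 15, attained along the walk 0 → 1 → 1.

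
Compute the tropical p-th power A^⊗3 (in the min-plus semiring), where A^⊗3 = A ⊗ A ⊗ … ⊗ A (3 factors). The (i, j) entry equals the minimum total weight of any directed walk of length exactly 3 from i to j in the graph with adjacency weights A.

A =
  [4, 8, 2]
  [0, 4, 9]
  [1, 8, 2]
A^⊗3 =
  [5, 11, 5]
  [3, 10, 4]
  [4, 11, 5]

Each entry (A^⊗3)_ij equals the minimum over all length-3 walks i = v_0 → v_1 → … → v_3 = j of Σ_t A[v_t][v_{t+1}]. For example, for (i, j) = (0, 2) we minimise over 9 possible intermediate vertex sequences; the minimum is 5, attained along the walk 0 → 2 → 0 → 2.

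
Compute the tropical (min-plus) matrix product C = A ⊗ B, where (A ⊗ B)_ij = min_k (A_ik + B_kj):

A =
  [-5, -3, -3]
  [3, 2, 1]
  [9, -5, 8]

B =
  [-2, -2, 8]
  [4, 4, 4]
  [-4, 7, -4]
A ⊗ B =
  [-7, -7, -7]
  [-3, 1, -3]
  [-1, -1, -1]

Apply the min-plus product entry-by-entry:
  C[0][0] = min over k of (A[0][0] + B[0][0] = -5 + -2 = -7, A[0][1] + B[1][0] = -3 + 4 = 1, A[0][2] + B[2][0] = -3 + -4 = -7) = -7 (attained at k = 0)
  C[0][1] = min over k of (A[0][0] + B[0][1] = -5 + -2 = -7, A[0][1] + B[1][1] = -3 + 4 = 1, A[0][2] + B[2][1] = -3 + 7 = 4) = -7 (attained at k = 0)
  C[0][2] = min over k of (A[0][0] + B[0][2] = -5 + 8 = 3, A[0][1] + B[1][2] = -3 + 4 = 1, A[0][2] + B[2][2] = -3 + -4 = -7) = -7 (attained at k = 2)
  C[1][0] = min over k of (A[1][0] + B[0][0] = 3 + -2 = 1, A[1][1] + B[1][0] = 2 + 4 = 6, A[1][2] + B[2][0] = 1 + -4 = -3) = -3 (attained at k = 2)
  C[1][1] = min over k of (A[1][0] + B[0][1] = 3 + -2 = 1, A[1][1] + B[1][1] = 2 + 4 = 6, A[1][2] + B[2][1] = 1 + 7 = 8) = 1 (attained at k = 0)
  C[1][2] = min over k of (A[1][0] + B[0][2] = 3 + 8 = 11, A[1][1] + B[1][2] = 2 + 4 = 6, A[1][2] + B[2][2] = 1 + -4 = -3) = -3 (attained at k = 2)
  C[2][0] = min over k of (A[2][0] + B[0][0] = 9 + -2 = 7, A[2][1] + B[1][0] = -5 + 4 = -1, A[2][2] + B[2][0] = 8 + -4 = 4) = -1 (attained at k = 1)
  C[2][1] = min over k of (A[2][0] + B[0][1] = 9 + -2 = 7, A[2][1] + B[1][1] = -5 + 4 = -1, A[2][2] + B[2][1] = 8 + 7 = 15) = -1 (attained at k = 1)
  C[2][2] = min over k of (A[2][0] + B[0][2] = 9 + 8 = 17, A[2][1] + B[1][2] = -5 + 4 = -1, A[2][2] + B[2][2] = 8 + -4 = 4) = -1 (attained at k = 1)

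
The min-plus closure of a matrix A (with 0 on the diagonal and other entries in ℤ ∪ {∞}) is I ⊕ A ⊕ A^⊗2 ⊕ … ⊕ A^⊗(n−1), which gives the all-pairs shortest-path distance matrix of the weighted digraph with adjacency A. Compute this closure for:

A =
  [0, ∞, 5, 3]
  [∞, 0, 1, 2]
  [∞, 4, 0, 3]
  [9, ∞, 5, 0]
Closure =
  [0, 9, 5, 3]
  [11, 0, 1, 2]
  [12, 4, 0, 3]
  [9, 9, 5, 0]

This is the Floyd-Warshall all-pairs shortest-path computation. For each intermediate vertex k = 0, 1, …, 3, update dist[i][j] ← min(dist[i][j], dist[i][k] + dist[k][j]). The final matrix gives, for each (i, j), the minimum total weight of any directed path from i to j (possibly empty when i = j).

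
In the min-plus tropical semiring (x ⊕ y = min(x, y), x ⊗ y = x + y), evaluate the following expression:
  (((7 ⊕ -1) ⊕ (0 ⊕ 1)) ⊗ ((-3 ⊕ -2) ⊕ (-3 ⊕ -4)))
(((7 ⊕ -1) ⊕ (0 ⊕ 1)) ⊗ ((-3 ⊕ -2) ⊕ (-3 ⊕ -4))) = -5

Expand innermost to outermost. Recall ⊕ takes the minimum of its arguments and ⊗ takes their sum. Working out the expression (((7 ⊕ -1) ⊕ (0 ⊕ 1)) ⊗ ((-3 ⊕ -2) ⊕ (-3 ⊕ -4))) gives -5.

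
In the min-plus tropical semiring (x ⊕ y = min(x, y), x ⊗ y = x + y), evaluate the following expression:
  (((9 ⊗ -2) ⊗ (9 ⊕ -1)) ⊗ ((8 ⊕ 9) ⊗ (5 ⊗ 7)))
(((9 ⊗ -2) ⊗ (9 ⊕ -1)) ⊗ ((8 ⊕ 9) ⊗ (5 ⊗ 7))) = 26

Expand innermost to outermost. Recall ⊕ takes the minimum of its arguments and ⊗ takes their sum. Working out the expression (((9 ⊗ -2) ⊗ (9 ⊕ -1)) ⊗ ((8 ⊕ 9) ⊗ (5 ⊗ 7))) gives 26.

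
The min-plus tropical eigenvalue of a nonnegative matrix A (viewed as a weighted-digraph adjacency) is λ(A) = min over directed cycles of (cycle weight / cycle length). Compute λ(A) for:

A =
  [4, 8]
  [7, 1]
λ(A) = 1

Enumerate directed cycles and compute their means (weight / length). Sample:
  cycle 0 → 0: weight = 4, length = 1, mean = 4/1 ≈ 4.000
  cycle 1 → 1: weight = 1, length = 1, mean = 1/1 ≈ 1.000
  cycle 0 → 1 → 0: weight = 15, length = 2, mean = 15/2 ≈ 7.500
  cycle 1 → 0 → 1: weight = 15, length = 2, mean = 15/2 ≈ 7.500
Minimum mean = 1.000, attained e.g. along the cycle 1 → 1 with weight 1 and length 1. So λ(A) = 1/1 = 1.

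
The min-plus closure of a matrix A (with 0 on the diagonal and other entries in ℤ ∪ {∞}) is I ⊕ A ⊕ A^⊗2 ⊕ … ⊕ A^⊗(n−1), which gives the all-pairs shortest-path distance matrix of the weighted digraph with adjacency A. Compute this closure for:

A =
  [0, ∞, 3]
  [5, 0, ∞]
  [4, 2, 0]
Closure =
  [0, 5, 3]
  [5, 0, 8]
  [4, 2, 0]

This is the Floyd-Warshall all-pairs shortest-path computation. For each intermediate vertex k = 0, 1, …, 2, update dist[i][j] ← min(dist[i][j], dist[i][k] + dist[k][j]). The final matrix gives, for each (i, j), the minimum total weight of any directed path from i to j (possibly empty when i = j).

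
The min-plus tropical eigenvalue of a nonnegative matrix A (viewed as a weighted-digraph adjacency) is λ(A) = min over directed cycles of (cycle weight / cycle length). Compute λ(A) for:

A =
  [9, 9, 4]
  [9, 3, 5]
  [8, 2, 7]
λ(A) = 3

Enumerate directed cycles and compute their means (weight / length). Sample:
  cycle 0 → 0: weight = 9, length = 1, mean = 9/1 ≈ 9.000
  cycle 1 → 1: weight = 3, length = 1, mean = 3/1 ≈ 3.000
  cycle 2 → 2: weight = 7, length = 1, mean = 7/1 ≈ 7.000
  cycle 0 → 1 → 0: weight = 18, length = 2, mean = 18/2 ≈ 9.000
  cycle 0 → 2 → 0: weight = 12, length = 2, mean = 12/2 ≈ 6.000
  cycle 1 → 0 → 1: weight = 18, length = 2, mean = 18/2 ≈ 9.000
Minimum mean = 3.000, attained e.g. along the cycle 1 → 1 with weight 3 and length 1. So λ(A) = 3/1 = 3.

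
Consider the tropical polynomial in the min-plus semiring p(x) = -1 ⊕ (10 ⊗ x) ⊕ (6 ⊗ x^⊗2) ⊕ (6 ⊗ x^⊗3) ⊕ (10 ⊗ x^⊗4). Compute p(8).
p(8) = -1

A tropical monomial a ⊗ x^⊗i evaluates to a + i · x. Evaluating each term at x = 8:
  Term 0 contributes -1 + 0 · 8 = -1
  Term 1 contributes 10 + 1 · 8 = 18
  Term 2 contributes 6 + 2 · 8 = 22
  Term 3 contributes 6 + 3 · 8 = 30
  Term 4 contributes 10 + 4 · 8 = 42
p(8) = ⊕ of these = min[-1, 18, 22, 30, 42] = -1.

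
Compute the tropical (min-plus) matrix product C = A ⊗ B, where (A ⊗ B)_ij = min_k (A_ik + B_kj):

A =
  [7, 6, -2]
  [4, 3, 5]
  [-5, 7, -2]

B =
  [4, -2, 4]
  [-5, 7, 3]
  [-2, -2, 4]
A ⊗ B =
  [-4, -4, 2]
  [-2, 2, 6]
  [-4, -7, -1]

Apply the min-plus product entry-by-entry:
  C[0][0] = min over k of (A[0][0] + B[0][0] = 7 + 4 = 11, A[0][1] + B[1][0] = 6 + -5 = 1, A[0][2] + B[2][0] = -2 + -2 = -4) = -4 (attained at k = 2)
  C[0][1] = min over k of (A[0][0] + B[0][1] = 7 + -2 = 5, A[0][1] + B[1][1] = 6 + 7 = 13, A[0][2] + B[2][1] = -2 + -2 = -4) = -4 (attained at k = 2)
  C[0][2] = min over k of (A[0][0] + B[0][2] = 7 + 4 = 11, A[0][1] + B[1][2] = 6 + 3 = 9, A[0][2] + B[2][2] = -2 + 4 = 2) = 2 (attained at k = 2)
  C[1][0] = min over k of (A[1][0] + B[0][0] = 4 + 4 = 8, A[1][1] + B[1][0] = 3 + -5 = -2, A[1][2] + B[2][0] = 5 + -2 = 3) = -2 (attained at k = 1)
  C[1][1] = min over k of (A[1][0] + B[0][1] = 4 + -2 = 2, A[1][1] + B[1][1] = 3 + 7 = 10, A[1][2] + B[2][1] = 5 + -2 = 3) = 2 (attained at k = 0)
  C[1][2] = min over k of (A[1][0] + B[0][2] = 4 + 4 = 8, A[1][1] + B[1][2] = 3 + 3 = 6, A[1][2] + B[2][2] = 5 + 4 = 9) = 6 (attained at k = 1)
  C[2][0] = min over k of (A[2][0] + B[0][0] = -5 + 4 = -1, A[2][1] + B[1][0] = 7 + -5 = 2, A[2][2] + B[2][0] = -2 + -2 = -4) = -4 (attained at k = 2)
  C[2][1] = min over k of (A[2][0] + B[0][1] = -5 + -2 = -7, A[2][1] + B[1][1] = 7 + 7 = 14, A[2][2] + B[2][1] = -2 + -2 = -4) = -7 (attained at k = 0)
  C[2][2] = min over k of (A[2][0] + B[0][2] = -5 + 4 = -1, A[2][1] + B[1][2] = 7 + 3 = 10, A[2][2] + B[2][2] = -2 + 4 = 2) = -1 (attained at k = 0)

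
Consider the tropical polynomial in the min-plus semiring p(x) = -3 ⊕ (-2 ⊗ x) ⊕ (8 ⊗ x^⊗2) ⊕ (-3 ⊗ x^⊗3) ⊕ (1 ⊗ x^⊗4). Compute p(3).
p(3) = -3

A tropical monomial a ⊗ x^⊗i evaluates to a + i · x. Evaluating each term at x = 3:
  Term 0 contributes -3 + 0 · 3 = -3
  Term 1 contributes -2 + 1 · 3 = 1
  Term 2 contributes 8 + 2 · 3 = 14
  Term 3 contributes -3 + 3 · 3 = 6
  Term 4 contributes 1 + 4 · 3 = 13
p(3) = ⊕ of these = min[-3, 1, 14, 6, 13] = -3.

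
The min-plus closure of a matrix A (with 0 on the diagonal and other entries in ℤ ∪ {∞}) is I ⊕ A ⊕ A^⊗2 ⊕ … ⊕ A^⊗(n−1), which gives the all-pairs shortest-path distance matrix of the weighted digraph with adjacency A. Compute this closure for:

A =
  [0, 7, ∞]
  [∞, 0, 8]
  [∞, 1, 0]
Closure =
  [0, 7, 15]
  [∞, 0, 8]
  [∞, 1, 0]

This is the Floyd-Warshall all-pairs shortest-path computation. For each intermediate vertex k = 0, 1, …, 2, update dist[i][j] ← min(dist[i][j], dist[i][k] + dist[k][j]). The final matrix gives, for each (i, j), the minimum total weight of any directed path from i to j (possibly empty when i = j).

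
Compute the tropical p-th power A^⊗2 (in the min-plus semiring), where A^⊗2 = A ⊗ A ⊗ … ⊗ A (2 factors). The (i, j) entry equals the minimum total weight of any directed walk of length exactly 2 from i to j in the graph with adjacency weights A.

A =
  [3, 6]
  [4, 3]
A^⊗2 =
  [6, 9]
  [7, 6]

Each entry (A^⊗2)_ij equals the minimum over all length-2 walks i = v_0 → v_1 → … → v_2 = j of Σ_t A[v_t][v_{t+1}]. For example, for (i, j) = (0, 1) we minimise over 2 possible intermediate vertex sequences; the minimum is 9, attained along the walk 0 → 0 → 1.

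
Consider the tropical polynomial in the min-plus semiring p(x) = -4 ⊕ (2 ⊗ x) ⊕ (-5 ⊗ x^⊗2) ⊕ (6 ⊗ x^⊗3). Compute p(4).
p(4) = -4

A tropical monomial a ⊗ x^⊗i evaluates to a + i · x. Evaluating each term at x = 4:
  Term 0 contributes -4 + 0 · 4 = -4
  Term 1 contributes 2 + 1 · 4 = 6
  Term 2 contributes -5 + 2 · 4 = 3
  Term 3 contributes 6 + 3 · 4 = 18
p(4) = ⊕ of these = min[-4, 6, 3, 18] = -4.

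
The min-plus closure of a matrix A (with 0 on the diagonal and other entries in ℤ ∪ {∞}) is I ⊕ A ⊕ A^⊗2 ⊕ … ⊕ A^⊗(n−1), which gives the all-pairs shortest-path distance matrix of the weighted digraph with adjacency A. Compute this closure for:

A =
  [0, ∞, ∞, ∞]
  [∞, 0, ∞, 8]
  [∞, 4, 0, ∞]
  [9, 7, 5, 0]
Closure =
  [0, ∞, ∞, ∞]
  [17, 0, 13, 8]
  [21, 4, 0, 12]
  [9, 7, 5, 0]

This is the Floyd-Warshall all-pairs shortest-path computation. For each intermediate vertex k = 0, 1, …, 3, update dist[i][j] ← min(dist[i][j], dist[i][k] + dist[k][j]). The final matrix gives, for each (i, j), the minimum total weight of any directed path from i to j (possibly empty when i = j).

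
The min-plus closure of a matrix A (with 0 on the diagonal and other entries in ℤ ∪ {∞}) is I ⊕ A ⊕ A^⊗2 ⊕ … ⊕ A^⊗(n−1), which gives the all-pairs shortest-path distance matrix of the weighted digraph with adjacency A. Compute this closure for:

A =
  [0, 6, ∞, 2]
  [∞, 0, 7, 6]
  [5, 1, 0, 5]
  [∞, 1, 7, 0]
Closure =
  [0, 3, 9, 2]
  [12, 0, 7, 6]
  [5, 1, 0, 5]
  [12, 1, 7, 0]

This is the Floyd-Warshall all-pairs shortest-path computation. For each intermediate vertex k = 0, 1, …, 3, update dist[i][j] ← min(dist[i][j], dist[i][k] + dist[k][j]). The final matrix gives, for each (i, j), the minimum total weight of any directed path from i to j (possibly empty when i = j).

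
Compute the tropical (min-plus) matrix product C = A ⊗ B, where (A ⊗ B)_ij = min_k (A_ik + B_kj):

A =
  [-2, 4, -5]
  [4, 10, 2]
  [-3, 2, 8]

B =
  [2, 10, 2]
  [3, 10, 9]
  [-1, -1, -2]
A ⊗ B =
  [-6, -6, -7]
  [1, 1, 0]
  [-1, 7, -1]

Apply the min-plus product entry-by-entry:
  C[0][0] = min over k of (A[0][0] + B[0][0] = -2 + 2 = 0, A[0][1] + B[1][0] = 4 + 3 = 7, A[0][2] + B[2][0] = -5 + -1 = -6) = -6 (attained at k = 2)
  C[0][1] = min over k of (A[0][0] + B[0][1] = -2 + 10 = 8, A[0][1] + B[1][1] = 4 + 10 = 14, A[0][2] + B[2][1] = -5 + -1 = -6) = -6 (attained at k = 2)
  C[0][2] = min over k of (A[0][0] + B[0][2] = -2 + 2 = 0, A[0][1] + B[1][2] = 4 + 9 = 13, A[0][2] + B[2][2] = -5 + -2 = -7) = -7 (attained at k = 2)
  C[1][0] = min over k of (A[1][0] + B[0][0] = 4 + 2 = 6, A[1][1] + B[1][0] = 10 + 3 = 13, A[1][2] + B[2][0] = 2 + -1 = 1) = 1 (attained at k = 2)
  C[1][1] = min over k of (A[1][0] + B[0][1] = 4 + 10 = 14, A[1][1] + B[1][1] = 10 + 10 = 20, A[1][2] + B[2][1] = 2 + -1 = 1) = 1 (attained at k = 2)
  C[1][2] = min over k of (A[1][0] + B[0][2] = 4 + 2 = 6, A[1][1] + B[1][2] = 10 + 9 = 19, A[1][2] + B[2][2] = 2 + -2 = 0) = 0 (attained at k = 2)
  C[2][0] = min over k of (A[2][0] + B[0][0] = -3 + 2 = -1, A[2][1] + B[1][0] = 2 + 3 = 5, A[2][2] + B[2][0] = 8 + -1 = 7) = -1 (attained at k = 0)
  C[2][1] = min over k of (A[2][0] + B[0][1] = -3 + 10 = 7, A[2][1] + B[1][1] = 2 + 10 = 12, A[2][2] + B[2][1] = 8 + -1 = 7) = 7 (attained at k = 0)
  C[2][2] = min over k of (A[2][0] + B[0][2] = -3 + 2 = -1, A[2][1] + B[1][2] = 2 + 9 = 11, A[2][2] + B[2][2] = 8 + -2 = 6) = -1 (attained at k = 0)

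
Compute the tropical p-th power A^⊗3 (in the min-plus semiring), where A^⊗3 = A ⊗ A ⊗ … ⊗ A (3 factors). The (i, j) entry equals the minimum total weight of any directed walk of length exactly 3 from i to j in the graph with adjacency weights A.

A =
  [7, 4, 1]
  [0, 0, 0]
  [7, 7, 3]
A^⊗3 =
  [4, 4, 4]
  [0, 0, 0]
  [7, 7, 7]

Each entry (A^⊗3)_ij equals the minimum over all length-3 walks i = v_0 → v_1 → … → v_3 = j of Σ_t A[v_t][v_{t+1}]. For example, for (i, j) = (0, 2) we minimise over 9 possible intermediate vertex sequences; the minimum is 4, attained along the walk 0 → 1 → 1 → 2.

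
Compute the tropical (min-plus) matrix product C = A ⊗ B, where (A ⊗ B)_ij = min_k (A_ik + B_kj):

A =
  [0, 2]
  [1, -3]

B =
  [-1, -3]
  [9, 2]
A ⊗ B =
  [-1, -3]
  [0, -2]

Apply the min-plus product entry-by-entry:
  C[0][0] = min over k of (A[0][0] + B[0][0] = 0 + -1 = -1, A[0][1] + B[1][0] = 2 + 9 = 11) = -1 (attained at k = 0)
  C[0][1] = min over k of (A[0][0] + B[0][1] = 0 + -3 = -3, A[0][1] + B[1][1] = 2 + 2 = 4) = -3 (attained at k = 0)
  C[1][0] = min over k of (A[1][0] + B[0][0] = 1 + -1 = 0, A[1][1] + B[1][0] = -3 + 9 = 6) = 0 (attained at k = 0)
  C[1][1] = min over k of (A[1][0] + B[0][1] = 1 + -3 = -2, A[1][1] + B[1][1] = -3 + 2 = -1) = -2 (attained at k = 0)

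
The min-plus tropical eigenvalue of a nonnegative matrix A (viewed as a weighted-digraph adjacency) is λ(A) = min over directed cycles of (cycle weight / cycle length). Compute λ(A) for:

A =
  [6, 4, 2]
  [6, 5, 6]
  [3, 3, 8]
λ(A) = 5/2

Enumerate directed cycles and compute their means (weight / length). Sample:
  cycle 0 → 0: weight = 6, length = 1, mean = 6/1 ≈ 6.000
  cycle 1 → 1: weight = 5, length = 1, mean = 5/1 ≈ 5.000
  cycle 2 → 2: weight = 8, length = 1, mean = 8/1 ≈ 8.000
  cycle 0 → 1 → 0: weight = 10, length = 2, mean = 10/2 ≈ 5.000
  cycle 0 → 2 → 0: weight = 5, length = 2, mean = 5/2 ≈ 2.500
  cycle 1 → 0 → 1: weight = 10, length = 2, mean = 10/2 ≈ 5.000
Minimum mean = 2.500, attained e.g. along the cycle 0 → 2 → 0 with weight 5 and length 2. So λ(A) = 5/2 = 5/2.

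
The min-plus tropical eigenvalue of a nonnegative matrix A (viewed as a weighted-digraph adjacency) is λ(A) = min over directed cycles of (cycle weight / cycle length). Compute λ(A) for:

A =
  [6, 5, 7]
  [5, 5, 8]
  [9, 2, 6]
λ(A) = 14/3

Enumerate directed cycles and compute their means (weight / length). Sample:
  cycle 0 → 0: weight = 6, length = 1, mean = 6/1 ≈ 6.000
  cycle 1 → 1: weight = 5, length = 1, mean = 5/1 ≈ 5.000
  cycle 2 → 2: weight = 6, length = 1, mean = 6/1 ≈ 6.000
  cycle 0 → 1 → 0: weight = 10, length = 2, mean = 10/2 ≈ 5.000
  cycle 0 → 2 → 0: weight = 16, length = 2, mean = 16/2 ≈ 8.000
  cycle 1 → 0 → 1: weight = 10, length = 2, mean = 10/2 ≈ 5.000
Minimum mean = 4.667, attained e.g. along the cycle 0 → 2 → 1 → 0 with weight 14 and length 3. So λ(A) = 14/3 = 14/3.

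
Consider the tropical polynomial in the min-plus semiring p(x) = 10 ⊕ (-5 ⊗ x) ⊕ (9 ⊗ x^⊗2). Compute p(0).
p(0) = -5

A tropical monomial a ⊗ x^⊗i evaluates to a + i · x. Evaluating each term at x = 0:
  Term 0 contributes 10 + 0 · 0 = 10
  Term 1 contributes -5 + 1 · 0 = -5
  Term 2 contributes 9 + 2 · 0 = 9
p(0) = ⊕ of these = min[10, -5, 9] = -5.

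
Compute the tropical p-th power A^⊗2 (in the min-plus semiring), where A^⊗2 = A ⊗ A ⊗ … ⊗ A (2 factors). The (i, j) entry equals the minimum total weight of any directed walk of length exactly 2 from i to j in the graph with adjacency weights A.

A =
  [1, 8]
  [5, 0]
A^⊗2 =
  [2, 8]
  [5, 0]

Each entry (A^⊗2)_ij equals the minimum over all length-2 walks i = v_0 → v_1 → … → v_2 = j of Σ_t A[v_t][v_{t+1}]. For example, for (i, j) = (0, 1) we minimise over 2 possible intermediate vertex sequences; the minimum is 8, attained along the walk 0 → 1 → 1.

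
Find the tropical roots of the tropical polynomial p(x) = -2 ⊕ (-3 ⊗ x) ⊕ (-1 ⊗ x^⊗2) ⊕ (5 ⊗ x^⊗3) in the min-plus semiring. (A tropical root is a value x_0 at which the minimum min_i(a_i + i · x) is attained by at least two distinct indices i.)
Roots: {-6, -2, 1}

Each tropical root is a break point of the lower envelope of the lines y = a_i + i · x (there are 4 lines, with slopes 0, 1, ..., 3). Only the lines that attain the minimum somewhere contribute to roots; other lines are dominated. Here the surviving (envelope) indices are i = 3, i = 2, i = 1, i = 0.
Intersections between consecutive envelope lines give the roots: for adjacent envelope indices i < j the intersection is x = (a_i − a_j) / (j − i). Reading off the sorted break points: {-6, -2, 1}.
Verification: at each break x_0, at least two indices attain the minimum of min_i(a_i + i · x_0).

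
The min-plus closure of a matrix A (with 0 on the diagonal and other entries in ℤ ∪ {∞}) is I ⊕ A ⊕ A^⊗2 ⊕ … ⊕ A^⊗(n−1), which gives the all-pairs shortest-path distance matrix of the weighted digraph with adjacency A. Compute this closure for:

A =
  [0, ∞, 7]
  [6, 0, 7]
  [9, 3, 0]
Closure =
  [0, 10, 7]
  [6, 0, 7]
  [9, 3, 0]

This is the Floyd-Warshall all-pairs shortest-path computation. For each intermediate vertex k = 0, 1, …, 2, update dist[i][j] ← min(dist[i][j], dist[i][k] + dist[k][j]). The final matrix gives, for each (i, j), the minimum total weight of any directed path from i to j (possibly empty when i = j).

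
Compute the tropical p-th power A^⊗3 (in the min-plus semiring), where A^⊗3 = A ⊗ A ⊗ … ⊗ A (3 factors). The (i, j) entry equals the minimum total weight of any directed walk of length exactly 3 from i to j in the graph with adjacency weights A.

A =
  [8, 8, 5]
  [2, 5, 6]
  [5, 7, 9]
A^⊗3 =
  [14, 17, 15]
  [12, 14, 12]
  [14, 17, 14]

Each entry (A^⊗3)_ij equals the minimum over all length-3 walks i = v_0 → v_1 → … → v_3 = j of Σ_t A[v_t][v_{t+1}]. For example, for (i, j) = (0, 2) we minimise over 9 possible intermediate vertex sequences; the minimum is 15, attained along the walk 0 → 1 → 0 → 2.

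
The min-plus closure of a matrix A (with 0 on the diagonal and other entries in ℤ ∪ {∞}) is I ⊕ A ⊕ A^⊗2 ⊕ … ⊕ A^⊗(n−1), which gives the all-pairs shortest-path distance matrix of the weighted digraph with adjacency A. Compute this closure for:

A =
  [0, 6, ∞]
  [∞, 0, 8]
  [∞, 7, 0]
Closure =
  [0, 6, 14]
  [∞, 0, 8]
  [∞, 7, 0]

This is the Floyd-Warshall all-pairs shortest-path computation. For each intermediate vertex k = 0, 1, …, 2, update dist[i][j] ← min(dist[i][j], dist[i][k] + dist[k][j]). The final matrix gives, for each (i, j), the minimum total weight of any directed path from i to j (possibly empty when i = j).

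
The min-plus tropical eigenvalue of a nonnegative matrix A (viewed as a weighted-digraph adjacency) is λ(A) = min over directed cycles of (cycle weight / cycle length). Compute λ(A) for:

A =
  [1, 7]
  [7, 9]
λ(A) = 1

Enumerate directed cycles and compute their means (weight / length). Sample:
  cycle 0 → 0: weight = 1, length = 1, mean = 1/1 ≈ 1.000
  cycle 1 → 1: weight = 9, length = 1, mean = 9/1 ≈ 9.000
  cycle 0 → 1 → 0: weight = 14, length = 2, mean = 14/2 ≈ 7.000
  cycle 1 → 0 → 1: weight = 14, length = 2, mean = 14/2 ≈ 7.000
Minimum mean = 1.000, attained e.g. along the cycle 0 → 0 with weight 1 and length 1. So λ(A) = 1/1 = 1.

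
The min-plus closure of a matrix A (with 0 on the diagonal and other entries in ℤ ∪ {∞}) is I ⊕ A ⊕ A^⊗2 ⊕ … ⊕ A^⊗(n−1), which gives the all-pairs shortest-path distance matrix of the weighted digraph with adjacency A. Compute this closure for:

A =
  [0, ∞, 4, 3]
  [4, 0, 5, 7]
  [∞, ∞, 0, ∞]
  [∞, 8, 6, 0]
Closure =
  [0, 11, 4, 3]
  [4, 0, 5, 7]
  [∞, ∞, 0, ∞]
  [12, 8, 6, 0]

This is the Floyd-Warshall all-pairs shortest-path computation. For each intermediate vertex k = 0, 1, …, 3, update dist[i][j] ← min(dist[i][j], dist[i][k] + dist[k][j]). The final matrix gives, for each (i, j), the minimum total weight of any directed path from i to j (possibly empty when i = j).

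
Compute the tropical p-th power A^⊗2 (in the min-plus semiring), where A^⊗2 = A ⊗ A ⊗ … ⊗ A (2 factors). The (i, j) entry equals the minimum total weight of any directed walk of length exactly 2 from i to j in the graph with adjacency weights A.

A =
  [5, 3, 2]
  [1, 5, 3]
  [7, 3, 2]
A^⊗2 =
  [4, 5, 4]
  [6, 4, 3]
  [4, 5, 4]

Each entry (A^⊗2)_ij equals the minimum over all length-2 walks i = v_0 → v_1 → … → v_2 = j of Σ_t A[v_t][v_{t+1}]. For example, for (i, j) = (0, 2) we minimise over 3 possible intermediate vertex sequences; the minimum is 4, attained along the walk 0 → 2 → 2.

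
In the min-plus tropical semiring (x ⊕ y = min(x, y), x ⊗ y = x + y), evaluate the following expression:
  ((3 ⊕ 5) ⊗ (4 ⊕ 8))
((3 ⊕ 5) ⊗ (4 ⊕ 8)) = 7

Expand innermost to outermost. Recall ⊕ takes the minimum of its arguments and ⊗ takes their sum. Working out the expression ((3 ⊕ 5) ⊗ (4 ⊕ 8)) gives 7.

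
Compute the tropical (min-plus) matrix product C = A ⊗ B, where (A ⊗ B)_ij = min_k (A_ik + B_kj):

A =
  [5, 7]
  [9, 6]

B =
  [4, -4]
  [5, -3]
A ⊗ B =
  [9, 1]
  [11, 3]

Apply the min-plus product entry-by-entry:
  C[0][0] = min over k of (A[0][0] + B[0][0] = 5 + 4 = 9, A[0][1] + B[1][0] = 7 + 5 = 12) = 9 (attained at k = 0)
  C[0][1] = min over k of (A[0][0] + B[0][1] = 5 + -4 = 1, A[0][1] + B[1][1] = 7 + -3 = 4) = 1 (attained at k = 0)
  C[1][0] = min over k of (A[1][0] + B[0][0] = 9 + 4 = 13, A[1][1] + B[1][0] = 6 + 5 = 11) = 11 (attained at k = 1)
  C[1][1] = min over k of (A[1][0] + B[0][1] = 9 + -4 = 5, A[1][1] + B[1][1] = 6 + -3 = 3) = 3 (attained at k = 1)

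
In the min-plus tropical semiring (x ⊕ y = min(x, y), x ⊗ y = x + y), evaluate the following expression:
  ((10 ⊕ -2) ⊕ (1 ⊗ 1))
((10 ⊕ -2) ⊕ (1 ⊗ 1)) = -2

Expand innermost to outermost. Recall ⊕ takes the minimum of its arguments and ⊗ takes their sum. Working out the expression ((10 ⊕ -2) ⊕ (1 ⊗ 1)) gives -2.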